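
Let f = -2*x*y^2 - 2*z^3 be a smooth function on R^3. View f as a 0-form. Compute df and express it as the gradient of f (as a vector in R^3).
df = (-2*y^2) dx + (-4*x*y) dy + (-6*z^2) dz; grad f = (-2*y^2, -4*x*y, -6*z^2)

For a 0-form f, d f = (∂f/∂x) dx + (∂f/∂y) dy + (∂f/∂z) dz. The components of the vector representation are exactly the entries of grad f in Cartesian coordinates:
  ∂f/∂x = -2*y^2
  ∂f/∂y = -4*x*y
  ∂f/∂z = -6*z^2.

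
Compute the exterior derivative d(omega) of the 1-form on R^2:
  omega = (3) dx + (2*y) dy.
d(omega) = 0

For a 1-form omega = sum_i f_i dx_i, the exterior derivative is
  d(omega) = sum_{i < j} (∂f_j/∂x_i - ∂f_i/∂x_j) dx_i ∧ dx_j.

Assembling: d(omega) = 0.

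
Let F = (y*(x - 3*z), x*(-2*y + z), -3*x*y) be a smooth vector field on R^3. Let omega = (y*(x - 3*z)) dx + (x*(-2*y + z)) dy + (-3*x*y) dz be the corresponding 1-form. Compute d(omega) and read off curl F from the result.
d(omega) = (-4*x) dy ∧ dz + (0) dz ∧ dx + (-x - 2*y + 4*z) dx ∧ dy; curl F = (-4*x, 0, -x - 2*y + 4*z)

d omega = sum_{i<j} (∂f_j/∂x_i - ∂f_i/∂x_j) dx_i ∧ dx_j. Under the identification (dy ∧ dz, dz ∧ dx, dx ∧ dy) ↔ (e_x, e_y, e_z), the coefficients are exactly the components of curl F. Compute:
  ∂R/∂y - ∂Q/∂z = (-3*x) - (x) = -4*x
  ∂P/∂z - ∂R/∂x = (-3*y) - (-3*y) = 0
  ∂Q/∂x - ∂P/∂y = (-2*y + z) - (x - 3*z) = -x - 2*y + 4*z.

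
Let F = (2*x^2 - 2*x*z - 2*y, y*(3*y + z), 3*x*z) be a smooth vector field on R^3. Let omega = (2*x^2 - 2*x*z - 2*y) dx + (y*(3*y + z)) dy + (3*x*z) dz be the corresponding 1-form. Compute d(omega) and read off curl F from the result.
d(omega) = (-y) dy ∧ dz + (-2*x - 3*z) dz ∧ dx + (2) dx ∧ dy; curl F = (-y, -2*x - 3*z, 2)

d omega = sum_{i<j} (∂f_j/∂x_i - ∂f_i/∂x_j) dx_i ∧ dx_j. Under the identification (dy ∧ dz, dz ∧ dx, dx ∧ dy) ↔ (e_x, e_y, e_z), the coefficients are exactly the components of curl F. Compute:
  ∂R/∂y - ∂Q/∂z = (0) - (y) = -y
  ∂P/∂z - ∂R/∂x = (-2*x) - (3*z) = -2*x - 3*z
  ∂Q/∂x - ∂P/∂y = (0) - (-2) = 2.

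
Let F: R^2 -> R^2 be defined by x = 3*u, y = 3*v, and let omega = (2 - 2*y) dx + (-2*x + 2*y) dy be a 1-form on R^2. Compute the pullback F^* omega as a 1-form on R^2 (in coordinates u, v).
F^* omega = (6 - 18*v) du + (-18*u + 18*v) dv

Using F^*(f dg) = (f ∘ F) d(g ∘ F), substitute each coordinate x_i by F_i(u, v) in f_i, and replace dx_i by d F_i = (∂F_i/∂u) du + (∂F_i/∂v) dv.
  For the x component: f_1(F) = 2 - 6*v; d F_1 = (3) du + (0) dv
  For the y component: f_2(F) = -6*u + 6*v; d F_2 = (0) du + (3) dv
Combining and collecting du, dv coefficients:
  coeff of du: 6 - 18*v
  coeff of dv: -18*u + 18*v
F^* omega = (6 - 18*v) du + (-18*u + 18*v) dv.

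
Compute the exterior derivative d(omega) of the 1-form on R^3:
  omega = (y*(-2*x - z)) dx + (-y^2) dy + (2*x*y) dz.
d(omega) = (2*x + z) dx ∧ dy + (3*y) dx ∧ dz + (2*x) dy ∧ dz

For a 1-form omega = sum_i f_i dx_i, the exterior derivative is
  d(omega) = sum_{i < j} (∂f_j/∂x_i - ∂f_i/∂x_j) dx_i ∧ dx_j.
  coefficient of dx ∧ dy: ∂f_2/∂x - ∂f_1/∂y = ∂(-y^2)/∂x - ∂(y*(-2*x - z))/∂y = 2*x + z
  coefficient of dx ∧ dz: ∂f_3/∂x - ∂f_1/∂z = ∂(2*x*y)/∂x - ∂(y*(-2*x - z))/∂z = 3*y
  coefficient of dy ∧ dz: ∂f_3/∂y - ∂f_2/∂z = ∂(2*x*y)/∂y - ∂(-y^2)/∂z = 2*x
Assembling: d(omega) = (2*x + z) dx ∧ dy + (3*y) dx ∧ dz + (2*x) dy ∧ dz.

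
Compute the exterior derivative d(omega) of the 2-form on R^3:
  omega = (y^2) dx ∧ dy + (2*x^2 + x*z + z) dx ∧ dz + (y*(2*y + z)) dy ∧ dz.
d(omega) = 0

For a 2-form omega = sum_{i<j} g_{ij} dx_i ∧ dx_j, the exterior derivative is
  d(omega) = sum_{i<j} d(g_{ij}) ∧ dx_i ∧ dx_j = sum_{i<j, k} (∂g_{ij}/∂x_k) dx_k ∧ dx_i ∧ dx_j.
Expand each term, using dx_k ∧ dx_i ∧ dx_j = sgn(permutation) dx_{(a)} ∧ dx_{(b)} ∧ dx_{(c)} with (a < b < c) sorted:

Collecting like 3-forms: d(omega) = 0.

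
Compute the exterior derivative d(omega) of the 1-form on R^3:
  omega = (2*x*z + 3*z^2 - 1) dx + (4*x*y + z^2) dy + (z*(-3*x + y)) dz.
d(omega) = (4*y) dx ∧ dy + (-2*x - 9*z) dx ∧ dz + (-z) dy ∧ dz

For a 1-form omega = sum_i f_i dx_i, the exterior derivative is
  d(omega) = sum_{i < j} (∂f_j/∂x_i - ∂f_i/∂x_j) dx_i ∧ dx_j.
  coefficient of dx ∧ dy: ∂f_2/∂x - ∂f_1/∂y = ∂(4*x*y + z^2)/∂x - ∂(2*x*z + 3*z^2 - 1)/∂y = 4*y
  coefficient of dx ∧ dz: ∂f_3/∂x - ∂f_1/∂z = ∂(z*(-3*x + y))/∂x - ∂(2*x*z + 3*z^2 - 1)/∂z = -2*x - 9*z
  coefficient of dy ∧ dz: ∂f_3/∂y - ∂f_2/∂z = ∂(z*(-3*x + y))/∂y - ∂(4*x*y + z^2)/∂z = -z
Assembling: d(omega) = (4*y) dx ∧ dy + (-2*x - 9*z) dx ∧ dz + (-z) dy ∧ dz.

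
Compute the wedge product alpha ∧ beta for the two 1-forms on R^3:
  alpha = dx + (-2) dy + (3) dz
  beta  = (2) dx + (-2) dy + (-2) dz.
alpha ∧ beta = (2) dx ∧ dy + (-8) dx ∧ dz + (10) dy ∧ dz

Distribute the wedge, using dx_i ∧ dx_j = -dx_j ∧ dx_i and dx_i ∧ dx_i = 0. For each pair (i, j) with i < j, the coefficient of dx_i ∧ dx_j in alpha ∧ beta is (alpha_i * beta_j - alpha_j * beta_i). Collecting: alpha ∧ beta = (2) dx ∧ dy + (-8) dx ∧ dz + (10) dy ∧ dz.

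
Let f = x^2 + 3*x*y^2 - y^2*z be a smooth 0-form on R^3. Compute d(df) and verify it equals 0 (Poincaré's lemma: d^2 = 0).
d(df) = 0

Step 1: df = sum_i (∂f/∂x_i) dx_i = (2*x + 3*y^2) dx + (2*y*(3*x - z)) dy + (-y^2) dz.
Step 2: Apply d again. Using the 1-form formula, the coefficient of dx ∧ dy in d(df) is ∂^2 f/∂x ∂y - ∂^2 f/∂y ∂x = (6*y) - (6*y) = 0 (equality of mixed partials for smooth f).
Similarly for dx ∧ dz and dy ∧ dz — all coefficients vanish. So d(df) = 0.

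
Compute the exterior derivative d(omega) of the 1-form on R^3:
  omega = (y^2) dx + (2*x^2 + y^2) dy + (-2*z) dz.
d(omega) = (4*x - 2*y) dx ∧ dy

For a 1-form omega = sum_i f_i dx_i, the exterior derivative is
  d(omega) = sum_{i < j} (∂f_j/∂x_i - ∂f_i/∂x_j) dx_i ∧ dx_j.
  coefficient of dx ∧ dy: ∂f_2/∂x - ∂f_1/∂y = ∂(2*x^2 + y^2)/∂x - ∂(y^2)/∂y = 4*x - 2*y
Assembling: d(omega) = (4*x - 2*y) dx ∧ dy.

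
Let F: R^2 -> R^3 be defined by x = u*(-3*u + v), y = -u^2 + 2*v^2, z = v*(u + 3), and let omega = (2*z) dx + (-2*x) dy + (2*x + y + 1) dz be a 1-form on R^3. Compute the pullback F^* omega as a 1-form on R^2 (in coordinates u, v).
F^* omega = (-12*u^3 - 15*u^2*v + 4*u*v^2 - 36*u*v + 2*v^3 + 6*v^2 + v) du + (-7*u^3 + 28*u^2*v - 21*u^2 - 6*u*v^2 + 12*u*v + u + 6*v^2 + 3) dv

Using F^*(f dg) = (f ∘ F) d(g ∘ F), substitute each coordinate x_i by F_i(u, v) in f_i, and replace dx_i by d F_i = (∂F_i/∂u) du + (∂F_i/∂v) dv.
  For the x component: f_1(F) = 2*v*(u + 3); d F_1 = (-6*u + v) du + (u) dv
  For the y component: f_2(F) = 2*u*(3*u - v); d F_2 = (-2*u) du + (4*v) dv
  For the z component: f_3(F) = -7*u^2 + 2*u*v + 2*v^2 + 1; d F_3 = (v) du + (u + 3) dv
Combining and collecting du, dv coefficients:
  coeff of du: -12*u^3 - 15*u^2*v + 4*u*v^2 - 36*u*v + 2*v^3 + 6*v^2 + v
  coeff of dv: -7*u^3 + 28*u^2*v - 21*u^2 - 6*u*v^2 + 12*u*v + u + 6*v^2 + 3
F^* omega = (-12*u^3 - 15*u^2*v + 4*u*v^2 - 36*u*v + 2*v^3 + 6*v^2 + v) du + (-7*u^3 + 28*u^2*v - 21*u^2 - 6*u*v^2 + 12*u*v + u + 6*v^2 + 3) dv.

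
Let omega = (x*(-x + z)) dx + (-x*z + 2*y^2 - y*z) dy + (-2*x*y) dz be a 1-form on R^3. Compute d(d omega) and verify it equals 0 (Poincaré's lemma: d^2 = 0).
d(d omega) = 0

Step 1: d omega = sum_{i<j} (∂f_j/∂x_i - ∂f_i/∂x_j) dx_i ∧ dx_j:
  coeff of dx ∧ dy: -z
  coeff of dx ∧ dz: -x - 2*y
  coeff of dy ∧ dz: -x + y
Step 2: Apply d again to each 2-form coefficient. The only possible 3-form in R^3 is dx ∧ dy ∧ dz, with coefficient
  ∂(coeff of dy∧dz)/∂x - ∂(coeff of dx∧dz)/∂y + ∂(coeff of dx∧dy)/∂z
  = ∂/∂x (-x + y) - ∂/∂y (-x - 2*y) + ∂/∂z (-z).
Each of these terms simplifies to sums of mixed partials that cancel in pairs. The result is 0 (by equality of mixed partials for smooth functions — Schwarz / Clairaut).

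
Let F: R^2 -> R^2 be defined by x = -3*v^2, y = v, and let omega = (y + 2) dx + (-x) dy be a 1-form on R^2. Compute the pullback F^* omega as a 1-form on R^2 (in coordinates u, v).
F^* omega = (3*v*(-v - 4)) dv

Using F^*(f dg) = (f ∘ F) d(g ∘ F), substitute each coordinate x_i by F_i(u, v) in f_i, and replace dx_i by d F_i = (∂F_i/∂u) du + (∂F_i/∂v) dv.
  For the x component: f_1(F) = v + 2; d F_1 = (0) du + (-6*v) dv
  For the y component: f_2(F) = 3*v^2; d F_2 = (0) du + (1) dv
Combining and collecting du, dv coefficients:
  coeff of du: 0
  coeff of dv: 3*v*(-v - 4)
F^* omega = (3*v*(-v - 4)) dv.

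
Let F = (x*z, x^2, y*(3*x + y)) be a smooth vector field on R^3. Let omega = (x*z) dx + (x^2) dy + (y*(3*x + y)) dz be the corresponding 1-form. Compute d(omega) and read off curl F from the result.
d(omega) = (3*x + 2*y) dy ∧ dz + (x - 3*y) dz ∧ dx + (2*x) dx ∧ dy; curl F = (3*x + 2*y, x - 3*y, 2*x)

d omega = sum_{i<j} (∂f_j/∂x_i - ∂f_i/∂x_j) dx_i ∧ dx_j. Under the identification (dy ∧ dz, dz ∧ dx, dx ∧ dy) ↔ (e_x, e_y, e_z), the coefficients are exactly the components of curl F. Compute:
  ∂R/∂y - ∂Q/∂z = (3*x + 2*y) - (0) = 3*x + 2*y
  ∂P/∂z - ∂R/∂x = (x) - (3*y) = x - 3*y
  ∂Q/∂x - ∂P/∂y = (2*x) - (0) = 2*x.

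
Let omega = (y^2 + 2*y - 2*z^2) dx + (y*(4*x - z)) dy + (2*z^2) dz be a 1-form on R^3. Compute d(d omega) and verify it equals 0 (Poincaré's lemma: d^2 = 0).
d(d omega) = 0

Step 1: d omega = sum_{i<j} (∂f_j/∂x_i - ∂f_i/∂x_j) dx_i ∧ dx_j:
  coeff of dx ∧ dy: 2*y - 2
  coeff of dx ∧ dz: 4*z
  coeff of dy ∧ dz: y
Step 2: Apply d again to each 2-form coefficient. The only possible 3-form in R^3 is dx ∧ dy ∧ dz, with coefficient
  ∂(coeff of dy∧dz)/∂x - ∂(coeff of dx∧dz)/∂y + ∂(coeff of dx∧dy)/∂z
  = ∂/∂x (y) - ∂/∂y (4*z) + ∂/∂z (2*y - 2).
Each of these terms simplifies to sums of mixed partials that cancel in pairs. The result is 0 (by equality of mixed partials for smooth functions — Schwarz / Clairaut).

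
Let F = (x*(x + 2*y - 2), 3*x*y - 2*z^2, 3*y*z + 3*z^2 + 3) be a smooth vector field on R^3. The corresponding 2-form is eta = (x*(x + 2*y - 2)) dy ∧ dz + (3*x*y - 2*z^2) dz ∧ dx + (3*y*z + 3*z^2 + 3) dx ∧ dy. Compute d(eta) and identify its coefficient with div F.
d(eta) = (5*x + 5*y + 6*z - 2) dx ∧ dy ∧ dz; div F = 5*x + 5*y + 6*z - 2

For a 2-form in R^3 of the form above, applying d gives a 3-form with coefficient ∂P/∂x + ∂Q/∂y + ∂R/∂z:
  ∂P/∂x = 2*x + 2*y - 2
  ∂Q/∂y = 3*x
  ∂R/∂z = 3*y + 6*z
Sum = 5*x + 5*y + 6*z - 2, which is exactly div F.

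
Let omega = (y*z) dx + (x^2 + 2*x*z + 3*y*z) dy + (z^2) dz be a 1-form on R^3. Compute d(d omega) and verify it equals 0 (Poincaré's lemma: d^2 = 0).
d(d omega) = 0

Step 1: d omega = sum_{i<j} (∂f_j/∂x_i - ∂f_i/∂x_j) dx_i ∧ dx_j:
  coeff of dx ∧ dy: 2*x + z
  coeff of dx ∧ dz: -y
  coeff of dy ∧ dz: -2*x - 3*y
Step 2: Apply d again to each 2-form coefficient. The only possible 3-form in R^3 is dx ∧ dy ∧ dz, with coefficient
  ∂(coeff of dy∧dz)/∂x - ∂(coeff of dx∧dz)/∂y + ∂(coeff of dx∧dy)/∂z
  = ∂/∂x (-2*x - 3*y) - ∂/∂y (-y) + ∂/∂z (2*x + z).
Each of these terms simplifies to sums of mixed partials that cancel in pairs. The result is 0 (by equality of mixed partials for smooth functions — Schwarz / Clairaut).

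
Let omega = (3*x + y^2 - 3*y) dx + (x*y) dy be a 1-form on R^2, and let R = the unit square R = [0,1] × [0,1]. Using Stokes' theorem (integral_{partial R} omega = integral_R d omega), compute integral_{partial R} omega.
integral_(partial R) omega = 5/2

Stokes: integral_partial_R omega = integral_R d omega with d omega = (∂Q/∂x - ∂P/∂y) dx ∧ dy.
  ∂Q/∂x = y
  ∂P/∂y = 2*y - 3
  integrand = ∂Q/∂x - ∂P/∂y = 3 - y.
Integrating over R: integral_0^1 integral_0^1 (3 - y) dx dy = 5/2.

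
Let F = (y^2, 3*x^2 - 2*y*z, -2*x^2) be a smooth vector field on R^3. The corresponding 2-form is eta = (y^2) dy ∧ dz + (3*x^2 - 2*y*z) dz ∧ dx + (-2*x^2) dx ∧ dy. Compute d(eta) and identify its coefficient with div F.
d(eta) = (-2*z) dx ∧ dy ∧ dz; div F = -2*z

For a 2-form in R^3 of the form above, applying d gives a 3-form with coefficient ∂P/∂x + ∂Q/∂y + ∂R/∂z:
  ∂P/∂x = 0
  ∂Q/∂y = -2*z
  ∂R/∂z = 0
Sum = -2*z, which is exactly div F.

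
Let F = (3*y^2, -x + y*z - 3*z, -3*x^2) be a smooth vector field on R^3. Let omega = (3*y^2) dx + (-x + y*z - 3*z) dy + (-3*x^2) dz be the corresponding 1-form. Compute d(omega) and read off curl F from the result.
d(omega) = (3 - y) dy ∧ dz + (6*x) dz ∧ dx + (-6*y - 1) dx ∧ dy; curl F = (3 - y, 6*x, -6*y - 1)

d omega = sum_{i<j} (∂f_j/∂x_i - ∂f_i/∂x_j) dx_i ∧ dx_j. Under the identification (dy ∧ dz, dz ∧ dx, dx ∧ dy) ↔ (e_x, e_y, e_z), the coefficients are exactly the components of curl F. Compute:
  ∂R/∂y - ∂Q/∂z = (0) - (y - 3) = 3 - y
  ∂P/∂z - ∂R/∂x = (0) - (-6*x) = 6*x
  ∂Q/∂x - ∂P/∂y = (-1) - (6*y) = -6*y - 1.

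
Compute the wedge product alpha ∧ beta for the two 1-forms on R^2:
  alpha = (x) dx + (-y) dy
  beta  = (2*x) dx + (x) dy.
alpha ∧ beta = (x*(x + 2*y)) dx ∧ dy

Distribute the wedge, using dx_i ∧ dx_j = -dx_j ∧ dx_i and dx_i ∧ dx_i = 0. For each pair (i, j) with i < j, the coefficient of dx_i ∧ dx_j in alpha ∧ beta is (alpha_i * beta_j - alpha_j * beta_i). Collecting: alpha ∧ beta = (x*(x + 2*y)) dx ∧ dy.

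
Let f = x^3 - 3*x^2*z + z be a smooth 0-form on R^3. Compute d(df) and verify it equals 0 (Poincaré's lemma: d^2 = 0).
d(df) = 0

Step 1: df = sum_i (∂f/∂x_i) dx_i = (3*x*(x - 2*z)) dx + (0) dy + (1 - 3*x^2) dz.
Step 2: Apply d again. Using the 1-form formula, the coefficient of dx ∧ dy in d(df) is ∂^2 f/∂x ∂y - ∂^2 f/∂y ∂x = (0) - (0) = 0 (equality of mixed partials for smooth f).
Similarly for dx ∧ dz and dy ∧ dz — all coefficients vanish. So d(df) = 0.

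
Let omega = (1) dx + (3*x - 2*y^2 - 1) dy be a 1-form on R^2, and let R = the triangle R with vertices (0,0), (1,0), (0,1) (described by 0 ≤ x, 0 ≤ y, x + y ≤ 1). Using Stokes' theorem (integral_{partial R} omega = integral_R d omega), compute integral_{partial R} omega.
integral_(partial R) omega = 3/2

Stokes: integral_partial_R omega = integral_R d omega with d omega = (∂Q/∂x - ∂P/∂y) dx ∧ dy.
  ∂Q/∂x = 3
  ∂P/∂y = 0
  integrand = ∂Q/∂x - ∂P/∂y = 3.
Integrating over R: integral_0^1 integral_0^{1-x} (3) dy dx = 3/2.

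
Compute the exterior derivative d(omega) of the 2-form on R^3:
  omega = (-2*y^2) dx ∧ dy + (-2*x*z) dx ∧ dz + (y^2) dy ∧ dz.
d(omega) = 0

For a 2-form omega = sum_{i<j} g_{ij} dx_i ∧ dx_j, the exterior derivative is
  d(omega) = sum_{i<j} d(g_{ij}) ∧ dx_i ∧ dx_j = sum_{i<j, k} (∂g_{ij}/∂x_k) dx_k ∧ dx_i ∧ dx_j.
Expand each term, using dx_k ∧ dx_i ∧ dx_j = sgn(permutation) dx_{(a)} ∧ dx_{(b)} ∧ dx_{(c)} with (a < b < c) sorted:

Collecting like 3-forms: d(omega) = 0.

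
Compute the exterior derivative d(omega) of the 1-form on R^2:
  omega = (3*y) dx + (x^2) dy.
d(omega) = (2*x - 3) dx ∧ dy

For a 1-form omega = sum_i f_i dx_i, the exterior derivative is
  d(omega) = sum_{i < j} (∂f_j/∂x_i - ∂f_i/∂x_j) dx_i ∧ dx_j.
  coefficient of dx ∧ dy: ∂f_2/∂x - ∂f_1/∂y = ∂(x^2)/∂x - ∂(3*y)/∂y = 2*x - 3
Assembling: d(omega) = (2*x - 3) dx ∧ dy.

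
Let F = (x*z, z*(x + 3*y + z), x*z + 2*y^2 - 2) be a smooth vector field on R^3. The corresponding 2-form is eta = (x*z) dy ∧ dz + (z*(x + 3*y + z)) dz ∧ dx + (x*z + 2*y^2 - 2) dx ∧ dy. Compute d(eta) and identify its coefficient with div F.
d(eta) = (x + 4*z) dx ∧ dy ∧ dz; div F = x + 4*z

For a 2-form in R^3 of the form above, applying d gives a 3-form with coefficient ∂P/∂x + ∂Q/∂y + ∂R/∂z:
  ∂P/∂x = z
  ∂Q/∂y = 3*z
  ∂R/∂z = x
Sum = x + 4*z, which is exactly div F.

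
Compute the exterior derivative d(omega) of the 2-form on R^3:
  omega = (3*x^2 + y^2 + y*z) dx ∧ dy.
d(omega) = (y) dx ∧ dy ∧ dz

For a 2-form omega = sum_{i<j} g_{ij} dx_i ∧ dx_j, the exterior derivative is
  d(omega) = sum_{i<j} d(g_{ij}) ∧ dx_i ∧ dx_j = sum_{i<j, k} (∂g_{ij}/∂x_k) dx_k ∧ dx_i ∧ dx_j.
Expand each term, using dx_k ∧ dx_i ∧ dx_j = sgn(permutation) dx_{(a)} ∧ dx_{(b)} ∧ dx_{(c)} with (a < b < c) sorted:
  d(3*x^2 + y^2 + y*z) includes (∂/∂z)(3*x^2 + y^2 + y*z) dz = (y) dz, which multiplied by dx ∧ dy gives (y) dx ∧ dy ∧ dz
Collecting like 3-forms: d(omega) = (y) dx ∧ dy ∧ dz.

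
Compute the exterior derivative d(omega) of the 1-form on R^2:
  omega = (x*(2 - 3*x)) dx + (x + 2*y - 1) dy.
d(omega) = (1) dx ∧ dy

For a 1-form omega = sum_i f_i dx_i, the exterior derivative is
  d(omega) = sum_{i < j} (∂f_j/∂x_i - ∂f_i/∂x_j) dx_i ∧ dx_j.
  coefficient of dx ∧ dy: ∂f_2/∂x - ∂f_1/∂y = ∂(x + 2*y - 1)/∂x - ∂(x*(2 - 3*x))/∂y = 1
Assembling: d(omega) = (1) dx ∧ dy.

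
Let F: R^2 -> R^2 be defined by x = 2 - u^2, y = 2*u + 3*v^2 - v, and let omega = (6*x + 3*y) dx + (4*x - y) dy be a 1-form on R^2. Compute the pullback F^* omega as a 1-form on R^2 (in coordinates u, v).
F^* omega = (12*u^3 - 20*u^2 - 18*u*v^2 + 6*u*v - 28*u - 6*v^2 + 2*v + 16) du + (-24*u^2*v + 4*u^2 - 12*u*v + 2*u - 18*v^3 + 9*v^2 + 47*v - 8) dv

Using F^*(f dg) = (f ∘ F) d(g ∘ F), substitute each coordinate x_i by F_i(u, v) in f_i, and replace dx_i by d F_i = (∂F_i/∂u) du + (∂F_i/∂v) dv.
  For the x component: f_1(F) = -6*u^2 + 6*u + 9*v^2 - 3*v + 12; d F_1 = (-2*u) du + (0) dv
  For the y component: f_2(F) = -4*u^2 - 2*u - 3*v^2 + v + 8; d F_2 = (2) du + (6*v - 1) dv
Combining and collecting du, dv coefficients:
  coeff of du: 12*u^3 - 20*u^2 - 18*u*v^2 + 6*u*v - 28*u - 6*v^2 + 2*v + 16
  coeff of dv: -24*u^2*v + 4*u^2 - 12*u*v + 2*u - 18*v^3 + 9*v^2 + 47*v - 8
F^* omega = (12*u^3 - 20*u^2 - 18*u*v^2 + 6*u*v - 28*u - 6*v^2 + 2*v + 16) du + (-24*u^2*v + 4*u^2 - 12*u*v + 2*u - 18*v^3 + 9*v^2 + 47*v - 8) dv.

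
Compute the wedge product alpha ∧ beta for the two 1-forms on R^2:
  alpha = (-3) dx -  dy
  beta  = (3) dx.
alpha ∧ beta = (3) dx ∧ dy

Distribute the wedge, using dx_i ∧ dx_j = -dx_j ∧ dx_i and dx_i ∧ dx_i = 0. For each pair (i, j) with i < j, the coefficient of dx_i ∧ dx_j in alpha ∧ beta is (alpha_i * beta_j - alpha_j * beta_i). Collecting: alpha ∧ beta = (3) dx ∧ dy.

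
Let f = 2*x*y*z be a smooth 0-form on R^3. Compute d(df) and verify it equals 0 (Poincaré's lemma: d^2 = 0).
d(df) = 0

Step 1: df = sum_i (∂f/∂x_i) dx_i = (2*y*z) dx + (2*x*z) dy + (2*x*y) dz.
Step 2: Apply d again. Using the 1-form formula, the coefficient of dx ∧ dy in d(df) is ∂^2 f/∂x ∂y - ∂^2 f/∂y ∂x = (2*z) - (2*z) = 0 (equality of mixed partials for smooth f).
Similarly for dx ∧ dz and dy ∧ dz — all coefficients vanish. So d(df) = 0.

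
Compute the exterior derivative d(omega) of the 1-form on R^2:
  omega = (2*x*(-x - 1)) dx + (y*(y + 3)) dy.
d(omega) = 0

For a 1-form omega = sum_i f_i dx_i, the exterior derivative is
  d(omega) = sum_{i < j} (∂f_j/∂x_i - ∂f_i/∂x_j) dx_i ∧ dx_j.

Assembling: d(omega) = 0.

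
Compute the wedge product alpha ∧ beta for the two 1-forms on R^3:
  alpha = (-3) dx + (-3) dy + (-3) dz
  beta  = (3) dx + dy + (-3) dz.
alpha ∧ beta = (6) dx ∧ dy + (18) dx ∧ dz + (12) dy ∧ dz

Distribute the wedge, using dx_i ∧ dx_j = -dx_j ∧ dx_i and dx_i ∧ dx_i = 0. For each pair (i, j) with i < j, the coefficient of dx_i ∧ dx_j in alpha ∧ beta is (alpha_i * beta_j - alpha_j * beta_i). Collecting: alpha ∧ beta = (6) dx ∧ dy + (18) dx ∧ dz + (12) dy ∧ dz.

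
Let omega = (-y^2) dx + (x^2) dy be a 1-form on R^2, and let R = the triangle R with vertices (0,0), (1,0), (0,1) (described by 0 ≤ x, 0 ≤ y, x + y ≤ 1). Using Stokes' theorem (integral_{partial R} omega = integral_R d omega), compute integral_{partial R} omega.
integral_(partial R) omega = 2/3

Stokes: integral_partial_R omega = integral_R d omega with d omega = (∂Q/∂x - ∂P/∂y) dx ∧ dy.
  ∂Q/∂x = 2*x
  ∂P/∂y = -2*y
  integrand = ∂Q/∂x - ∂P/∂y = 2*x + 2*y.
Integrating over R: integral_0^1 integral_0^{1-x} (2*x + 2*y) dy dx = 2/3.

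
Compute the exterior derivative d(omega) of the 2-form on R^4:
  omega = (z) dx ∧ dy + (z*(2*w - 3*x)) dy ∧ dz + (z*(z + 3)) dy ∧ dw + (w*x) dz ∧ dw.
d(omega) = (1 - 3*z) dx ∧ dy ∧ dz + (-3) dy ∧ dz ∧ dw + (w) dx ∧ dz ∧ dw

For a 2-form omega = sum_{i<j} g_{ij} dx_i ∧ dx_j, the exterior derivative is
  d(omega) = sum_{i<j} d(g_{ij}) ∧ dx_i ∧ dx_j = sum_{i<j, k} (∂g_{ij}/∂x_k) dx_k ∧ dx_i ∧ dx_j.
Expand each term, using dx_k ∧ dx_i ∧ dx_j = sgn(permutation) dx_{(a)} ∧ dx_{(b)} ∧ dx_{(c)} with (a < b < c) sorted:
  d(z) includes (∂/∂z)(z) dz = (1) dz, which multiplied by dx ∧ dy gives (1) dx ∧ dy ∧ dz
  d(z*(2*w - 3*x)) includes (∂/∂x)(z*(2*w - 3*x)) dx = (-3*z) dx, which multiplied by dy ∧ dz gives (-3*z) dx ∧ dy ∧ dz
  d(z*(2*w - 3*x)) includes (∂/∂w)(z*(2*w - 3*x)) dw = (2*z) dw, which multiplied by dy ∧ dz gives (2*z) dy ∧ dz ∧ dw
  d(z*(z + 3)) includes (∂/∂z)(z*(z + 3)) dz = (2*z + 3) dz, which multiplied by dy ∧ dw gives (-2*z - 3) dy ∧ dz ∧ dw
  d(w*x) includes (∂/∂x)(w*x) dx = (w) dx, which multiplied by dz ∧ dw gives (w) dx ∧ dz ∧ dw
Collecting like 3-forms: d(omega) = (1 - 3*z) dx ∧ dy ∧ dz + (-3) dy ∧ dz ∧ dw + (w) dx ∧ dz ∧ dw.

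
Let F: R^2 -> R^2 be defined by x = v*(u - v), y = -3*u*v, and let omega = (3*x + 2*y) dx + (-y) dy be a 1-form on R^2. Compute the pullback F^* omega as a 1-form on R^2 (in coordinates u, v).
F^* omega = (3*v^2*(-4*u - v)) du + (3*v*(-4*u^2 + u*v + 2*v^2)) dv

Using F^*(f dg) = (f ∘ F) d(g ∘ F), substitute each coordinate x_i by F_i(u, v) in f_i, and replace dx_i by d F_i = (∂F_i/∂u) du + (∂F_i/∂v) dv.
  For the x component: f_1(F) = 3*v*(-u - v); d F_1 = (v) du + (u - 2*v) dv
  For the y component: f_2(F) = 3*u*v; d F_2 = (-3*v) du + (-3*u) dv
Combining and collecting du, dv coefficients:
  coeff of du: 3*v^2*(-4*u - v)
  coeff of dv: 3*v*(-4*u^2 + u*v + 2*v^2)
F^* omega = (3*v^2*(-4*u - v)) du + (3*v*(-4*u^2 + u*v + 2*v^2)) dv.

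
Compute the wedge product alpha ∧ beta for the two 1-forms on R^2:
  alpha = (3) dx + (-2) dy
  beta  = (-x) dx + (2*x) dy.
alpha ∧ beta = (4*x) dx ∧ dy

Distribute the wedge, using dx_i ∧ dx_j = -dx_j ∧ dx_i and dx_i ∧ dx_i = 0. For each pair (i, j) with i < j, the coefficient of dx_i ∧ dx_j in alpha ∧ beta is (alpha_i * beta_j - alpha_j * beta_i). Collecting: alpha ∧ beta = (4*x) dx ∧ dy.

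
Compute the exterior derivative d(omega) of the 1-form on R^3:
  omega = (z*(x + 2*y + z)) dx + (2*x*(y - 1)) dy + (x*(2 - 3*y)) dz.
d(omega) = (2*y - 2*z - 2) dx ∧ dy + (-x - 5*y - 2*z + 2) dx ∧ dz + (-3*x) dy ∧ dz

For a 1-form omega = sum_i f_i dx_i, the exterior derivative is
  d(omega) = sum_{i < j} (∂f_j/∂x_i - ∂f_i/∂x_j) dx_i ∧ dx_j.
  coefficient of dx ∧ dy: ∂f_2/∂x - ∂f_1/∂y = ∂(2*x*(y - 1))/∂x - ∂(z*(x + 2*y + z))/∂y = 2*y - 2*z - 2
  coefficient of dx ∧ dz: ∂f_3/∂x - ∂f_1/∂z = ∂(x*(2 - 3*y))/∂x - ∂(z*(x + 2*y + z))/∂z = -x - 5*y - 2*z + 2
  coefficient of dy ∧ dz: ∂f_3/∂y - ∂f_2/∂z = ∂(x*(2 - 3*y))/∂y - ∂(2*x*(y - 1))/∂z = -3*x
Assembling: d(omega) = (2*y - 2*z - 2) dx ∧ dy + (-x - 5*y - 2*z + 2) dx ∧ dz + (-3*x) dy ∧ dz.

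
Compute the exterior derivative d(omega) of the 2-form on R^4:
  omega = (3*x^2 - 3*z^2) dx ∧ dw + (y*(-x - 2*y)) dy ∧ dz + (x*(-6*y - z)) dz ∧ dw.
d(omega) = (-6*y + 5*z) dx ∧ dz ∧ dw + (-y) dx ∧ dy ∧ dz + (-6*x) dy ∧ dz ∧ dw

For a 2-form omega = sum_{i<j} g_{ij} dx_i ∧ dx_j, the exterior derivative is
  d(omega) = sum_{i<j} d(g_{ij}) ∧ dx_i ∧ dx_j = sum_{i<j, k} (∂g_{ij}/∂x_k) dx_k ∧ dx_i ∧ dx_j.
Expand each term, using dx_k ∧ dx_i ∧ dx_j = sgn(permutation) dx_{(a)} ∧ dx_{(b)} ∧ dx_{(c)} with (a < b < c) sorted:
  d(3*x^2 - 3*z^2) includes (∂/∂z)(3*x^2 - 3*z^2) dz = (-6*z) dz, which multiplied by dx ∧ dw gives (6*z) dx ∧ dz ∧ dw
  d(y*(-x - 2*y)) includes (∂/∂x)(y*(-x - 2*y)) dx = (-y) dx, which multiplied by dy ∧ dz gives (-y) dx ∧ dy ∧ dz
  d(x*(-6*y - z)) includes (∂/∂x)(x*(-6*y - z)) dx = (-6*y - z) dx, which multiplied by dz ∧ dw gives (-6*y - z) dx ∧ dz ∧ dw
  d(x*(-6*y - z)) includes (∂/∂y)(x*(-6*y - z)) dy = (-6*x) dy, which multiplied by dz ∧ dw gives (-6*x) dy ∧ dz ∧ dw
Collecting like 3-forms: d(omega) = (-6*y + 5*z) dx ∧ dz ∧ dw + (-y) dx ∧ dy ∧ dz + (-6*x) dy ∧ dz ∧ dw.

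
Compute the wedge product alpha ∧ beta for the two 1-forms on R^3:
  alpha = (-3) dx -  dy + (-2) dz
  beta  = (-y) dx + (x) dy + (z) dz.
alpha ∧ beta = (-3*x - y) dx ∧ dy + (-2*y - 3*z) dx ∧ dz + (2*x - z) dy ∧ dz

Distribute the wedge, using dx_i ∧ dx_j = -dx_j ∧ dx_i and dx_i ∧ dx_i = 0. For each pair (i, j) with i < j, the coefficient of dx_i ∧ dx_j in alpha ∧ beta is (alpha_i * beta_j - alpha_j * beta_i). Collecting: alpha ∧ beta = (-3*x - y) dx ∧ dy + (-2*y - 3*z) dx ∧ dz + (2*x - z) dy ∧ dz.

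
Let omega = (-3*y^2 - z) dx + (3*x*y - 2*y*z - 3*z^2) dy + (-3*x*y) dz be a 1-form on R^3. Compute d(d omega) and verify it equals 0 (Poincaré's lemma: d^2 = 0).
d(d omega) = 0

Step 1: d omega = sum_{i<j} (∂f_j/∂x_i - ∂f_i/∂x_j) dx_i ∧ dx_j:
  coeff of dx ∧ dy: 9*y
  coeff of dx ∧ dz: 1 - 3*y
  coeff of dy ∧ dz: -3*x + 2*y + 6*z
Step 2: Apply d again to each 2-form coefficient. The only possible 3-form in R^3 is dx ∧ dy ∧ dz, with coefficient
  ∂(coeff of dy∧dz)/∂x - ∂(coeff of dx∧dz)/∂y + ∂(coeff of dx∧dy)/∂z
  = ∂/∂x (-3*x + 2*y + 6*z) - ∂/∂y (1 - 3*y) + ∂/∂z (9*y).
Each of these terms simplifies to sums of mixed partials that cancel in pairs. The result is 0 (by equality of mixed partials for smooth functions — Schwarz / Clairaut).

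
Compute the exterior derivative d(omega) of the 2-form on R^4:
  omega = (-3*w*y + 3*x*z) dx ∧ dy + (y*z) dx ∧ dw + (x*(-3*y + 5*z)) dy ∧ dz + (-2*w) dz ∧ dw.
d(omega) = (3*x - 3*y + 5*z) dx ∧ dy ∧ dz + (-3*y - z) dx ∧ dy ∧ dw + (-y) dx ∧ dz ∧ dw

For a 2-form omega = sum_{i<j} g_{ij} dx_i ∧ dx_j, the exterior derivative is
  d(omega) = sum_{i<j} d(g_{ij}) ∧ dx_i ∧ dx_j = sum_{i<j, k} (∂g_{ij}/∂x_k) dx_k ∧ dx_i ∧ dx_j.
Expand each term, using dx_k ∧ dx_i ∧ dx_j = sgn(permutation) dx_{(a)} ∧ dx_{(b)} ∧ dx_{(c)} with (a < b < c) sorted:
  d(-3*w*y + 3*x*z) includes (∂/∂z)(-3*w*y + 3*x*z) dz = (3*x) dz, which multiplied by dx ∧ dy gives (3*x) dx ∧ dy ∧ dz
  d(-3*w*y + 3*x*z) includes (∂/∂w)(-3*w*y + 3*x*z) dw = (-3*y) dw, which multiplied by dx ∧ dy gives (-3*y) dx ∧ dy ∧ dw
  d(y*z) includes (∂/∂y)(y*z) dy = (z) dy, which multiplied by dx ∧ dw gives (-z) dx ∧ dy ∧ dw
  d(y*z) includes (∂/∂z)(y*z) dz = (y) dz, which multiplied by dx ∧ dw gives (-y) dx ∧ dz ∧ dw
  d(x*(-3*y + 5*z)) includes (∂/∂x)(x*(-3*y + 5*z)) dx = (-3*y + 5*z) dx, which multiplied by dy ∧ dz gives (-3*y + 5*z) dx ∧ dy ∧ dz
Collecting like 3-forms: d(omega) = (3*x - 3*y + 5*z) dx ∧ dy ∧ dz + (-3*y - z) dx ∧ dy ∧ dw + (-y) dx ∧ dz ∧ dw.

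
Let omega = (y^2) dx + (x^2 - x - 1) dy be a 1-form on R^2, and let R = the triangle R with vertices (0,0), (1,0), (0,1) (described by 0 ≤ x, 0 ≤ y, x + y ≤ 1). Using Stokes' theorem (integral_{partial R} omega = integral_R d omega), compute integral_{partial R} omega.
integral_(partial R) omega = -1/2

Stokes: integral_partial_R omega = integral_R d omega with d omega = (∂Q/∂x - ∂P/∂y) dx ∧ dy.
  ∂Q/∂x = 2*x - 1
  ∂P/∂y = 2*y
  integrand = ∂Q/∂x - ∂P/∂y = 2*x - 2*y - 1.
Integrating over R: integral_0^1 integral_0^{1-x} (2*x - 2*y - 1) dy dx = -1/2.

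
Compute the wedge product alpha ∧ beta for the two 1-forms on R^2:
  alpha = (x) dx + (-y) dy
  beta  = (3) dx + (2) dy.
alpha ∧ beta = (2*x + 3*y) dx ∧ dy

Distribute the wedge, using dx_i ∧ dx_j = -dx_j ∧ dx_i and dx_i ∧ dx_i = 0. For each pair (i, j) with i < j, the coefficient of dx_i ∧ dx_j in alpha ∧ beta is (alpha_i * beta_j - alpha_j * beta_i). Collecting: alpha ∧ beta = (2*x + 3*y) dx ∧ dy.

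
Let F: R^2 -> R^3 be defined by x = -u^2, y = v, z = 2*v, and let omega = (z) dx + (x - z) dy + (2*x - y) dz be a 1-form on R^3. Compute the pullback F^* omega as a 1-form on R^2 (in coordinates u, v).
F^* omega = (-4*u*v) du + (-5*u^2 - 4*v) dv

Using F^*(f dg) = (f ∘ F) d(g ∘ F), substitute each coordinate x_i by F_i(u, v) in f_i, and replace dx_i by d F_i = (∂F_i/∂u) du + (∂F_i/∂v) dv.
  For the x component: f_1(F) = 2*v; d F_1 = (-2*u) du + (0) dv
  For the y component: f_2(F) = -u^2 - 2*v; d F_2 = (0) du + (1) dv
  For the z component: f_3(F) = -2*u^2 - v; d F_3 = (0) du + (2) dv
Combining and collecting du, dv coefficients:
  coeff of du: -4*u*v
  coeff of dv: -5*u^2 - 4*v
F^* omega = (-4*u*v) du + (-5*u^2 - 4*v) dv.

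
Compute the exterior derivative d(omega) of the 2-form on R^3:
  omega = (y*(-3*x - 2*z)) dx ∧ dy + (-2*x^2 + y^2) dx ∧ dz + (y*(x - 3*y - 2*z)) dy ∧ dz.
d(omega) = (-3*y) dx ∧ dy ∧ dz

For a 2-form omega = sum_{i<j} g_{ij} dx_i ∧ dx_j, the exterior derivative is
  d(omega) = sum_{i<j} d(g_{ij}) ∧ dx_i ∧ dx_j = sum_{i<j, k} (∂g_{ij}/∂x_k) dx_k ∧ dx_i ∧ dx_j.
Expand each term, using dx_k ∧ dx_i ∧ dx_j = sgn(permutation) dx_{(a)} ∧ dx_{(b)} ∧ dx_{(c)} with (a < b < c) sorted:
  d(y*(-3*x - 2*z)) includes (∂/∂z)(y*(-3*x - 2*z)) dz = (-2*y) dz, which multiplied by dx ∧ dy gives (-2*y) dx ∧ dy ∧ dz
  d(-2*x^2 + y^2) includes (∂/∂y)(-2*x^2 + y^2) dy = (2*y) dy, which multiplied by dx ∧ dz gives (-2*y) dx ∧ dy ∧ dz
  d(y*(x - 3*y - 2*z)) includes (∂/∂x)(y*(x - 3*y - 2*z)) dx = (y) dx, which multiplied by dy ∧ dz gives (y) dx ∧ dy ∧ dz
Collecting like 3-forms: d(omega) = (-3*y) dx ∧ dy ∧ dz.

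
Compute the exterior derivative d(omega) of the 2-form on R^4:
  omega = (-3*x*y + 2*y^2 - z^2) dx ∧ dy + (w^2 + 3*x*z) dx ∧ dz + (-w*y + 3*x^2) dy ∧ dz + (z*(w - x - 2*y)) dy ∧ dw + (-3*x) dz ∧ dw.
d(omega) = (6*x - 2*z) dx ∧ dy ∧ dz + (2*w - 3) dx ∧ dz ∧ dw + (-w + x + y) dy ∧ dz ∧ dw + (-z) dx ∧ dy ∧ dw

For a 2-form omega = sum_{i<j} g_{ij} dx_i ∧ dx_j, the exterior derivative is
  d(omega) = sum_{i<j} d(g_{ij}) ∧ dx_i ∧ dx_j = sum_{i<j, k} (∂g_{ij}/∂x_k) dx_k ∧ dx_i ∧ dx_j.
Expand each term, using dx_k ∧ dx_i ∧ dx_j = sgn(permutation) dx_{(a)} ∧ dx_{(b)} ∧ dx_{(c)} with (a < b < c) sorted:
  d(-3*x*y + 2*y^2 - z^2) includes (∂/∂z)(-3*x*y + 2*y^2 - z^2) dz = (-2*z) dz, which multiplied by dx ∧ dy gives (-2*z) dx ∧ dy ∧ dz
  d(w^2 + 3*x*z) includes (∂/∂w)(w^2 + 3*x*z) dw = (2*w) dw, which multiplied by dx ∧ dz gives (2*w) dx ∧ dz ∧ dw
  d(-w*y + 3*x^2) includes (∂/∂x)(-w*y + 3*x^2) dx = (6*x) dx, which multiplied by dy ∧ dz gives (6*x) dx ∧ dy ∧ dz
  d(-w*y + 3*x^2) includes (∂/∂w)(-w*y + 3*x^2) dw = (-y) dw, which multiplied by dy ∧ dz gives (-y) dy ∧ dz ∧ dw
  d(z*(w - x - 2*y)) includes (∂/∂x)(z*(w - x - 2*y)) dx = (-z) dx, which multiplied by dy ∧ dw gives (-z) dx ∧ dy ∧ dw
  d(z*(w - x - 2*y)) includes (∂/∂z)(z*(w - x - 2*y)) dz = (w - x - 2*y) dz, which multiplied by dy ∧ dw gives (-w + x + 2*y) dy ∧ dz ∧ dw
  d(-3*x) includes (∂/∂x)(-3*x) dx = (-3) dx, which multiplied by dz ∧ dw gives (-3) dx ∧ dz ∧ dw
Collecting like 3-forms: d(omega) = (6*x - 2*z) dx ∧ dy ∧ dz + (2*w - 3) dx ∧ dz ∧ dw + (-w + x + y) dy ∧ dz ∧ dw + (-z) dx ∧ dy ∧ dw.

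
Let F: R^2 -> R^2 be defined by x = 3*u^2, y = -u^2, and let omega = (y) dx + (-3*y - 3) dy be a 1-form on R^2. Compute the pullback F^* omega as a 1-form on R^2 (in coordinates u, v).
F^* omega = (-12*u^3 + 6*u) du

Using F^*(f dg) = (f ∘ F) d(g ∘ F), substitute each coordinate x_i by F_i(u, v) in f_i, and replace dx_i by d F_i = (∂F_i/∂u) du + (∂F_i/∂v) dv.
  For the x component: f_1(F) = -u^2; d F_1 = (6*u) du + (0) dv
  For the y component: f_2(F) = 3*u^2 - 3; d F_2 = (-2*u) du + (0) dv
Combining and collecting du, dv coefficients:
  coeff of du: -12*u^3 + 6*u
  coeff of dv: 0
F^* omega = (-12*u^3 + 6*u) du.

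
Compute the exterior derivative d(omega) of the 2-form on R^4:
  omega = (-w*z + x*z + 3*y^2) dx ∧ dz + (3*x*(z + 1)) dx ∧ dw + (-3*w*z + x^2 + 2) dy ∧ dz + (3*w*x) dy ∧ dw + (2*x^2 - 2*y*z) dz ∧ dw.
d(omega) = (2*x - 6*y) dx ∧ dy ∧ dz + (x - z) dx ∧ dz ∧ dw + (-5*z) dy ∧ dz ∧ dw + (3*w) dx ∧ dy ∧ dw

For a 2-form omega = sum_{i<j} g_{ij} dx_i ∧ dx_j, the exterior derivative is
  d(omega) = sum_{i<j} d(g_{ij}) ∧ dx_i ∧ dx_j = sum_{i<j, k} (∂g_{ij}/∂x_k) dx_k ∧ dx_i ∧ dx_j.
Expand each term, using dx_k ∧ dx_i ∧ dx_j = sgn(permutation) dx_{(a)} ∧ dx_{(b)} ∧ dx_{(c)} with (a < b < c) sorted:
  d(-w*z + x*z + 3*y^2) includes (∂/∂y)(-w*z + x*z + 3*y^2) dy = (6*y) dy, which multiplied by dx ∧ dz gives (-6*y) dx ∧ dy ∧ dz
  d(-w*z + x*z + 3*y^2) includes (∂/∂w)(-w*z + x*z + 3*y^2) dw = (-z) dw, which multiplied by dx ∧ dz gives (-z) dx ∧ dz ∧ dw
  d(3*x*(z + 1)) includes (∂/∂z)(3*x*(z + 1)) dz = (3*x) dz, which multiplied by dx ∧ dw gives (-3*x) dx ∧ dz ∧ dw
  d(-3*w*z + x^2 + 2) includes (∂/∂x)(-3*w*z + x^2 + 2) dx = (2*x) dx, which multiplied by dy ∧ dz gives (2*x) dx ∧ dy ∧ dz
  d(-3*w*z + x^2 + 2) includes (∂/∂w)(-3*w*z + x^2 + 2) dw = (-3*z) dw, which multiplied by dy ∧ dz gives (-3*z) dy ∧ dz ∧ dw
  d(3*w*x) includes (∂/∂x)(3*w*x) dx = (3*w) dx, which multiplied by dy ∧ dw gives (3*w) dx ∧ dy ∧ dw
  d(2*x^2 - 2*y*z) includes (∂/∂x)(2*x^2 - 2*y*z) dx = (4*x) dx, which multiplied by dz ∧ dw gives (4*x) dx ∧ dz ∧ dw
  d(2*x^2 - 2*y*z) includes (∂/∂y)(2*x^2 - 2*y*z) dy = (-2*z) dy, which multiplied by dz ∧ dw gives (-2*z) dy ∧ dz ∧ dw
Collecting like 3-forms: d(omega) = (2*x - 6*y) dx ∧ dy ∧ dz + (x - z) dx ∧ dz ∧ dw + (-5*z) dy ∧ dz ∧ dw + (3*w) dx ∧ dy ∧ dw.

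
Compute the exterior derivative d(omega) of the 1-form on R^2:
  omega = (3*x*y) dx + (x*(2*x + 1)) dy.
d(omega) = (x + 1) dx ∧ dy

For a 1-form omega = sum_i f_i dx_i, the exterior derivative is
  d(omega) = sum_{i < j} (∂f_j/∂x_i - ∂f_i/∂x_j) dx_i ∧ dx_j.
  coefficient of dx ∧ dy: ∂f_2/∂x - ∂f_1/∂y = ∂(x*(2*x + 1))/∂x - ∂(3*x*y)/∂y = x + 1
Assembling: d(omega) = (x + 1) dx ∧ dy.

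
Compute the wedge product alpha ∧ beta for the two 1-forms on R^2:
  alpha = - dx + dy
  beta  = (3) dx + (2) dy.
alpha ∧ beta = (-5) dx ∧ dy

Distribute the wedge, using dx_i ∧ dx_j = -dx_j ∧ dx_i and dx_i ∧ dx_i = 0. For each pair (i, j) with i < j, the coefficient of dx_i ∧ dx_j in alpha ∧ beta is (alpha_i * beta_j - alpha_j * beta_i). Collecting: alpha ∧ beta = (-5) dx ∧ dy.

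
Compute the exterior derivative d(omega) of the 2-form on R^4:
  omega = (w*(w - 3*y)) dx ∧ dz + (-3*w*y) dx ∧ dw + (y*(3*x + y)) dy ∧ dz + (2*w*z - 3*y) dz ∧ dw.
d(omega) = (3*w + 3*y) dx ∧ dy ∧ dz + (2*w - 3*y) dx ∧ dz ∧ dw + (3*w) dx ∧ dy ∧ dw + (-3) dy ∧ dz ∧ dw

For a 2-form omega = sum_{i<j} g_{ij} dx_i ∧ dx_j, the exterior derivative is
  d(omega) = sum_{i<j} d(g_{ij}) ∧ dx_i ∧ dx_j = sum_{i<j, k} (∂g_{ij}/∂x_k) dx_k ∧ dx_i ∧ dx_j.
Expand each term, using dx_k ∧ dx_i ∧ dx_j = sgn(permutation) dx_{(a)} ∧ dx_{(b)} ∧ dx_{(c)} with (a < b < c) sorted:
  d(w*(w - 3*y)) includes (∂/∂y)(w*(w - 3*y)) dy = (-3*w) dy, which multiplied by dx ∧ dz gives (3*w) dx ∧ dy ∧ dz
  d(w*(w - 3*y)) includes (∂/∂w)(w*(w - 3*y)) dw = (2*w - 3*y) dw, which multiplied by dx ∧ dz gives (2*w - 3*y) dx ∧ dz ∧ dw
  d(-3*w*y) includes (∂/∂y)(-3*w*y) dy = (-3*w) dy, which multiplied by dx ∧ dw gives (3*w) dx ∧ dy ∧ dw
  d(y*(3*x + y)) includes (∂/∂x)(y*(3*x + y)) dx = (3*y) dx, which multiplied by dy ∧ dz gives (3*y) dx ∧ dy ∧ dz
  d(2*w*z - 3*y) includes (∂/∂y)(2*w*z - 3*y) dy = (-3) dy, which multiplied by dz ∧ dw gives (-3) dy ∧ dz ∧ dw
Collecting like 3-forms: d(omega) = (3*w + 3*y) dx ∧ dy ∧ dz + (2*w - 3*y) dx ∧ dz ∧ dw + (3*w) dx ∧ dy ∧ dw + (-3) dy ∧ dz ∧ dw.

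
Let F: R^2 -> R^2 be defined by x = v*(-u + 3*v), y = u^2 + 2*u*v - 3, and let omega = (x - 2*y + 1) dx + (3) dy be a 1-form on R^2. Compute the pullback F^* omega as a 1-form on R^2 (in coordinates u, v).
F^* omega = (2*u^2*v + 5*u*v^2 + 6*u - 3*v^3 - v) du + (2*u^3 - 7*u^2*v - 33*u*v^2 - u + 18*v^3 + 42*v) dv

Using F^*(f dg) = (f ∘ F) d(g ∘ F), substitute each coordinate x_i by F_i(u, v) in f_i, and replace dx_i by d F_i = (∂F_i/∂u) du + (∂F_i/∂v) dv.
  For the x component: f_1(F) = -2*u^2 - 5*u*v + 3*v^2 + 7; d F_1 = (-v) du + (-u + 6*v) dv
  For the y component: f_2(F) = 3; d F_2 = (2*u + 2*v) du + (2*u) dv
Combining and collecting du, dv coefficients:
  coeff of du: 2*u^2*v + 5*u*v^2 + 6*u - 3*v^3 - v
  coeff of dv: 2*u^3 - 7*u^2*v - 33*u*v^2 - u + 18*v^3 + 42*v
F^* omega = (2*u^2*v + 5*u*v^2 + 6*u - 3*v^3 - v) du + (2*u^3 - 7*u^2*v - 33*u*v^2 - u + 18*v^3 + 42*v) dv.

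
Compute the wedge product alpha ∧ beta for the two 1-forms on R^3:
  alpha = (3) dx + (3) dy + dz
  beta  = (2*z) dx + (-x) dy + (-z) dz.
alpha ∧ beta = (-3*x - 6*z) dx ∧ dy + (-5*z) dx ∧ dz + (x - 3*z) dy ∧ dz

Distribute the wedge, using dx_i ∧ dx_j = -dx_j ∧ dx_i and dx_i ∧ dx_i = 0. For each pair (i, j) with i < j, the coefficient of dx_i ∧ dx_j in alpha ∧ beta is (alpha_i * beta_j - alpha_j * beta_i). Collecting: alpha ∧ beta = (-3*x - 6*z) dx ∧ dy + (-5*z) dx ∧ dz + (x - 3*z) dy ∧ dz.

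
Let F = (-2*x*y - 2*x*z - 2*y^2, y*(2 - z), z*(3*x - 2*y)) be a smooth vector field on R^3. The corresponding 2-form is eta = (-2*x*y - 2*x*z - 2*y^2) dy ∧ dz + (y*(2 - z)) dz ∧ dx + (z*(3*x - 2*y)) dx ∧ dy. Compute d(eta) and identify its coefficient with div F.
d(eta) = (3*x - 4*y - 3*z + 2) dx ∧ dy ∧ dz; div F = 3*x - 4*y - 3*z + 2

For a 2-form in R^3 of the form above, applying d gives a 3-form with coefficient ∂P/∂x + ∂Q/∂y + ∂R/∂z:
  ∂P/∂x = -2*y - 2*z
  ∂Q/∂y = 2 - z
  ∂R/∂z = 3*x - 2*y
Sum = 3*x - 4*y - 3*z + 2, which is exactly div F.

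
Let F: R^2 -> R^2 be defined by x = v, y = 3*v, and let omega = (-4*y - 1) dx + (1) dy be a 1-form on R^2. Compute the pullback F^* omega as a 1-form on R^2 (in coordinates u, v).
F^* omega = (2 - 12*v) dv

Using F^*(f dg) = (f ∘ F) d(g ∘ F), substitute each coordinate x_i by F_i(u, v) in f_i, and replace dx_i by d F_i = (∂F_i/∂u) du + (∂F_i/∂v) dv.
  For the x component: f_1(F) = -12*v - 1; d F_1 = (0) du + (1) dv
  For the y component: f_2(F) = 1; d F_2 = (0) du + (3) dv
Combining and collecting du, dv coefficients:
  coeff of du: 0
  coeff of dv: 2 - 12*v
F^* omega = (2 - 12*v) dv.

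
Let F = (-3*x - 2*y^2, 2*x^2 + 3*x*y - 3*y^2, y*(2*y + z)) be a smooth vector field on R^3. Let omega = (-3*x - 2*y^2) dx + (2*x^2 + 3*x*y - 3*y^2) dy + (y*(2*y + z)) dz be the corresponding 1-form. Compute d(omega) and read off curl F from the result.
d(omega) = (4*y + z) dy ∧ dz + (0) dz ∧ dx + (4*x + 7*y) dx ∧ dy; curl F = (4*y + z, 0, 4*x + 7*y)

d omega = sum_{i<j} (∂f_j/∂x_i - ∂f_i/∂x_j) dx_i ∧ dx_j. Under the identification (dy ∧ dz, dz ∧ dx, dx ∧ dy) ↔ (e_x, e_y, e_z), the coefficients are exactly the components of curl F. Compute:
  ∂R/∂y - ∂Q/∂z = (4*y + z) - (0) = 4*y + z
  ∂P/∂z - ∂R/∂x = (0) - (0) = 0
  ∂Q/∂x - ∂P/∂y = (4*x + 3*y) - (-4*y) = 4*x + 7*y.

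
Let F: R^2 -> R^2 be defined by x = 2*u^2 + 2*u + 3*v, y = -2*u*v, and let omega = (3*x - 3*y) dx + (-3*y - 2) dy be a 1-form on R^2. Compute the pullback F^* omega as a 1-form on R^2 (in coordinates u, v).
F^* omega = (24*u^3 + 24*u^2*v + 36*u^2 - 12*u*v^2 + 48*u*v + 12*u + 22*v) du + (-12*u^2*v + 18*u^2 + 18*u*v + 22*u + 27*v) dv

Using F^*(f dg) = (f ∘ F) d(g ∘ F), substitute each coordinate x_i by F_i(u, v) in f_i, and replace dx_i by d F_i = (∂F_i/∂u) du + (∂F_i/∂v) dv.
  For the x component: f_1(F) = 6*u^2 + 6*u*v + 6*u + 9*v; d F_1 = (4*u + 2) du + (3) dv
  For the y component: f_2(F) = 6*u*v - 2; d F_2 = (-2*v) du + (-2*u) dv
Combining and collecting du, dv coefficients:
  coeff of du: 24*u^3 + 24*u^2*v + 36*u^2 - 12*u*v^2 + 48*u*v + 12*u + 22*v
  coeff of dv: -12*u^2*v + 18*u^2 + 18*u*v + 22*u + 27*v
F^* omega = (24*u^3 + 24*u^2*v + 36*u^2 - 12*u*v^2 + 48*u*v + 12*u + 22*v) du + (-12*u^2*v + 18*u^2 + 18*u*v + 22*u + 27*v) dv.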